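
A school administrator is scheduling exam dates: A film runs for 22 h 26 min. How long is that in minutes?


Hours: 22
Minutes: 26
Convert hours to minutes: 22 x 60 = 1320
Add remaining minutes: 1320 + 26 = 1346

1346


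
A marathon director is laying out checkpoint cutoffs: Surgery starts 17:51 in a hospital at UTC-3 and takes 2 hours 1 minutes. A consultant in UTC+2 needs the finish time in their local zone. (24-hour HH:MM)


Start: 17:51 in UTC-3
Step 1 - add duration:
  minutes: 51 + 1 = 52
  hours: 17 + 2 + 0 = 19
  end in UTC-3: 19:52
Step 2 - convert UTC-3 -> UTC+2:
  offset difference: 2 - (-3) = 5 hours
  19 + (5) = 24 -> mod 24 = 0
Result: 00:52 in UTC+2

00:52


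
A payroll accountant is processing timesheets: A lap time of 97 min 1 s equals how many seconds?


Minutes: 97
Seconds: 1
Convert minutes to seconds: 97 x 60 = 5820
Add remaining seconds: 5820 + 1 = 5821

5821


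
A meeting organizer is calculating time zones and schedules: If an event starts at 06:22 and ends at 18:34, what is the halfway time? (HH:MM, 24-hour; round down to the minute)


Start time: 06:22 = 382 minutes from midnight
End time: 18:34 = 1114 minutes from midnight
Sum: 382 + 1114 = 1496
Midpoint: 1496 / 2 = 748 minutes
Convert: 748 / 60 = 12 hours, 28 minutes
Result: 12:28

12:28


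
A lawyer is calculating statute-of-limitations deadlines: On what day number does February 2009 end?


Month: February
Year: 2009
2009 is not a leap year
February has 28 days
Total: 28 days

28


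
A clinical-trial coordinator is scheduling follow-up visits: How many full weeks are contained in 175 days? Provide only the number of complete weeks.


Total days: 175
Days per week: 7
Division: 175 / 7 = 25 remainder 0
Complete weeks: 25
Remaining days: 0

25


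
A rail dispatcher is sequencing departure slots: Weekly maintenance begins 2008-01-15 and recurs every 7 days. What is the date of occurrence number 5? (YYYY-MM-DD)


First occurrence: 2008-01-15 (occurrence 1)
Each occurrence is 7 days after the previous.
Occurrence 5 is 4 weeks after the first.
4 weeks = 28 days
2008-01-15 + 28 days = 2008-02-12

2008-02-12


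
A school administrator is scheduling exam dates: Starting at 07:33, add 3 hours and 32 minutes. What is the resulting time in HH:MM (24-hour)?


Start time: 07:33
Adding: 3 hours 32 minutes
Minutes: 33 + 32 = 65
Minute overflow: 65 >= 60, so carry 1 hour, minutes = 5
Hours: 7 + 3 + 1 = 11
Result: 11:05

11:05


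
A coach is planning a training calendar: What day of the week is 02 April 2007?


Date: 2007-04-02
January 1, 2007 is a Monday
Day of year: 92
Offset from Jan 1: 91 days
91 mod 7 = 0
Result: Monday

Monday


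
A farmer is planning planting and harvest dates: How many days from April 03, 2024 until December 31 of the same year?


Start: April 03, 2024
End: December 31, 2024
Days left in April: 27
May: 31
June: 30
July: 31
August: 31
... plus remaining months
Sum of remaining months: 245
Total: 27 + 245 = 272

272


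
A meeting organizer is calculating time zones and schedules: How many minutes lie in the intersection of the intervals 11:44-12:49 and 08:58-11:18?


Interval A: [704, 769] minutes from midnight
Interval B: [538, 678] minutes from midnight
Overlap start = max(704, 538) = 704
Overlap end = min(769, 678) = 678
End <= start, so the intervals do not overlap: 0 minutes

0


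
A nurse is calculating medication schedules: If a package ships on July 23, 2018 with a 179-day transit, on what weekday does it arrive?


Start: 2018-07-23 (Monday)
Step 1 - find target date: add 179 days
  2018-07-23 + 179 days = 2019-01-18
Step 2 - day of week:
  179 mod 7 = 4
  Monday + 4 days -> Friday
Result: Friday (2019-01-18)

Friday


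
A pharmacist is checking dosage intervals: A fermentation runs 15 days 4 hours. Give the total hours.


Days: 15
Extra hours: 4
Hours per day: 24
Days to hours: 15 x 24 = 360
Total: 360 + 4 = 364

364


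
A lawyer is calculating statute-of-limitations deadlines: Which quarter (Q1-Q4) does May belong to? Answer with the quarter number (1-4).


Month: May (month 5)
Q1: January-March (months 1-3)
Q2: April-June (months 4-6)
Q3: July-September (months 7-9)
Q4: October-December (months 10-12)
Month 5 falls in Q2

2


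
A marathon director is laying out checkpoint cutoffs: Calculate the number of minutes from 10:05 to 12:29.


Start time: 10:05 = 605 minutes from midnight
End time: 12:29 = 749 minutes from midnight
Difference: 749 - 605 = 144 minutes
That is 2 hours and 24 minutes

144


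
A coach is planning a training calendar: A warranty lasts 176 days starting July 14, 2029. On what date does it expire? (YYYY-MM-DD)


Start: 2029-07-14
Adding 176 days
Days remaining in July: 17
After July: 159 days still to add
August 2029: 31 days, 128 remaining
September 2029: 30 days, 98 remaining
October 2029: 31 days, 67 remaining
November 2029: 30 days, 37 remaining
Result: 2030-01-06

2030-01-06


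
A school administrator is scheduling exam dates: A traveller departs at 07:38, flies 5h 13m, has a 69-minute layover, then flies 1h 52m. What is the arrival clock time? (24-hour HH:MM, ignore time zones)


Depart: 07:38
Leg 1: +313 min -> 12:51
Layover: +69 min -> 14:00
Leg 2: +112 min -> 15:52
Total travel: 494 minutes = 8h 14m
Arrival: 15:52

15:52


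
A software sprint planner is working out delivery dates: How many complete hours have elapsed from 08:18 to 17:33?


Start: 08:18
End: 17:33
Hour difference: 17 - 8 = 9 hours
Minute difference: 33 - 18 = 15 minutes
Total minutes: 555
Complete hours: 555 / 60 = 9 (remainder 15)

9


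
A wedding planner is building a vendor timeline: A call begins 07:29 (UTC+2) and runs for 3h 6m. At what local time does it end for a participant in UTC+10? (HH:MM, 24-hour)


Start: 07:29 in UTC+2
Step 1 - add duration:
  minutes: 29 + 6 = 35
  hours: 7 + 3 + 0 = 10
  end in UTC+2: 10:35
Step 2 - convert UTC+2 -> UTC+10:
  offset difference: 10 - (2) = 8 hours
  10 + (8) = 18 -> mod 24 = 18
Result: 18:35 in UTC+10

18:35


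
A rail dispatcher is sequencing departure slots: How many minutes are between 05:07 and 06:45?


Start time: 05:07 = 307 minutes from midnight
End time: 06:45 = 405 minutes from midnight
Difference: 405 - 307 = 98 minutes
That is 1 hours and 38 minutes

98


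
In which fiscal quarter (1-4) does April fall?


Month: April (month 4)
Q1: January-March (months 1-3)
Q2: April-June (months 4-6)
Q3: July-September (months 7-9)
Q4: October-December (months 10-12)
Month 4 falls in Q2

2


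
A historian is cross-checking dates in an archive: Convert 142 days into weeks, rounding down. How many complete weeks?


Total days: 142
Days per week: 7
Division: 142 / 7 = 20 remainder 2
Complete weeks: 20
Remaining days: 2

20


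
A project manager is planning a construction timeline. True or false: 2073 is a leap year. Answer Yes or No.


Year: 2073
Divisible by 4? 2073 / 4 = 518.25 -> No
Not divisible by 4, so NOT a leap year

No


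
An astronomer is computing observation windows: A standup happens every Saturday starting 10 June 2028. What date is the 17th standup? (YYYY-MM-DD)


First occurrence: 2028-06-10 (occurrence 1)
Each occurrence is 7 days after the previous.
Occurrence 17 is 16 weeks after the first.
16 weeks = 112 days
2028-06-10 + 112 days = 2028-09-30

2028-09-30


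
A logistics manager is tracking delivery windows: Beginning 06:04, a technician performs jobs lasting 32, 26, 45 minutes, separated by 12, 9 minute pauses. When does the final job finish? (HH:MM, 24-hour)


Start: 06:04 = 364 min from midnight
  after task 1 (32 min): 06:36
  after break (12 min): 06:48
  after task 2 (26 min): 07:14
  after break (9 min): 07:23
  after task 3 (45 min): 08:08
Total elapsed: 124 minutes
End time: 08:08

08:08


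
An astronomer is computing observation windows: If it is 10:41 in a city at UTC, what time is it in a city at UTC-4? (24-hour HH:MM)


Local time: 10:41 at UTC (offset 0h)
Target zone: UTC-4 (offset -4h)
Difference: -4 - (0) = -4 hours
Calculation: 10 + (-4) = 6
Result: 06:41

06:41


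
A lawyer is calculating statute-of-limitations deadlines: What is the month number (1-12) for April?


Calendar month order:
3. March
4. April <--
5. May
April is month number 4

4


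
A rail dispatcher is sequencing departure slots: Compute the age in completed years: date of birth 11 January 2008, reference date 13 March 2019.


Birth: 2008-01-11
Reference: 2019-03-13
Year difference: 2019 - 2008 = 11
Has birthday (01-11) occurred by 03-13? Yes
Age in full years: 11

11


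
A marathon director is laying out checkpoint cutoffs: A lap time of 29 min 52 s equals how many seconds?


Minutes: 29
Seconds: 52
Convert minutes to seconds: 29 x 60 = 1740
Add remaining seconds: 1740 + 52 = 1792

1792


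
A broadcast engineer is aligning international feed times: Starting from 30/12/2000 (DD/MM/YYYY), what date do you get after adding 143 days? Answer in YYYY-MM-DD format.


Start: 2000-12-30
Adding 143 days
Days remaining in December: 1
After December: 142 days still to add
January 2001: 31 days, 111 remaining
February 2001: 28 days, 83 remaining
March 2001: 31 days, 52 remaining
April 2001: 30 days, 22 remaining
Result: 2001-05-22

2001-05-22


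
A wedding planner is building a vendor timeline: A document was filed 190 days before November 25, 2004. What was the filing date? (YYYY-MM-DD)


Start: 2004-11-25
Subtracting 190 days
Days already passed in November: 25
After going back through November: 165 more days to subtract
October 2004: 31 days, 134 remaining
September 2004: 30 days, 104 remaining
August 2004: 31 days, 73 remaining
July 2004: 31 days, 42 remaining
Result: 2004-05-19

2004-05-19


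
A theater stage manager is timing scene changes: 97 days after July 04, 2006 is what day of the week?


Start: 2006-07-04 (Tuesday)
Step 1 - find target date: add 97 days
  2006-07-04 + 97 days = 2006-10-09
Step 2 - day of week:
  97 mod 7 = 6
  Tuesday + 6 days -> Monday
Result: Monday (2006-10-09)

Monday


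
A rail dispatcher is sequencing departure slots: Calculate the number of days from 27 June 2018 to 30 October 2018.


Start date: 2018-06-27
End date: 2018-10-30
Jun 2018: +4 days
Jul 2018: +31 days
Aug 2018: +31 days
Sep 2018: +30 days
Oct 2018: +29 days
Total: 125 days

125


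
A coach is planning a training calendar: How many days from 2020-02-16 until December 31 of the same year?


Start: February 16, 2020
End: December 31, 2020
Days left in February: 13
March: 31
April: 30
May: 31
June: 30
... plus remaining months
Sum of remaining months: 306
Total: 13 + 306 = 319

319


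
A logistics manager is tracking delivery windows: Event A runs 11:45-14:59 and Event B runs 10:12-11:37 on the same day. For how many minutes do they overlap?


Interval A: [705, 899] minutes from midnight
Interval B: [612, 697] minutes from midnight
Overlap start = max(705, 612) = 705
Overlap end = min(899, 697) = 697
End <= start, so the intervals do not overlap: 0 minutes

0


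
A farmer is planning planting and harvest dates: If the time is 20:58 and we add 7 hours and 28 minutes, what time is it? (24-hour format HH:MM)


Start time: 20:58
Adding: 7 hours 28 minutes
Minutes: 58 + 28 = 86
Minute overflow: 86 >= 60, so carry 1 hour, minutes = 26
Hours: 20 + 7 + 1 = 28
Hour wraparound: 28 mod 24 = 4
Result: 04:26

04:26


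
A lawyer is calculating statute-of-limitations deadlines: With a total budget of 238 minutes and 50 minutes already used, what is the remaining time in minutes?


Total budget: 238 minutes
Time used: 50 minutes
Remaining: 238 - 50 = 188 minutes
Percent used: 21.0%
Percent remaining: 79.0%

188


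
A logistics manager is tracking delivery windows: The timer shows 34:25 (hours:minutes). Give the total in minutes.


Hours: 34
Minutes: 25
Convert hours to minutes: 34 x 60 = 2040
Add remaining minutes: 2040 + 25 = 2065

2065


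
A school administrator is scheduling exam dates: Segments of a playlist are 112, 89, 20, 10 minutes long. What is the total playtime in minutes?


Durations: 112, 89, 20, 10
Running sum: 112
+ 89 = 201
+ 20 = 221
+ 10 = 231
Total duration: 231 minutes
That is 3 hours and 51 minutes

231


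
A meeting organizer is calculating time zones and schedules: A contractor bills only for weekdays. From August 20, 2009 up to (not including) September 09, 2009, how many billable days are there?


Start: 2009-08-20 (Thursday)
End (exclusive): 2009-09-09 (Wednesday)
Total calendar days: 20
Full weeks: 20 // 7 = 2 -> 10 weekdays
Remaining 6 days starting on Thursday:
  Thu(w), Fri(w), Sat(-), Sun(-), Mon(w), Tue(w) -> 4 weekdays
Total business days: 10 + 4 = 14

14


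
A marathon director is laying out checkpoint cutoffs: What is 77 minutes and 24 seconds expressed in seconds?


Minutes: 77
Extra seconds: 24
Seconds per minute: 60
Minutes to seconds: 77 x 60 = 4620
Total: 4620 + 24 = 4644

4644


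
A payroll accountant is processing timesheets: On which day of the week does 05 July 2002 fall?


Date: 2002-07-05
January 1, 2002 is a Tuesday
Day of year: 186
Offset from Jan 1: 185 days
185 mod 7 = 3
Result: Friday

Friday


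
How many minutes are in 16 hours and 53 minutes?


Hours: 16
Extra minutes: 53
Minutes per hour: 60
Hours to minutes: 16 x 60 = 960
Total: 960 + 53 = 1013

1013


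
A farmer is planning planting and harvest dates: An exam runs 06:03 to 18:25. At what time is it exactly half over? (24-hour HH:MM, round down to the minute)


Start time: 06:03 = 363 minutes from midnight
End time: 18:25 = 1105 minutes from midnight
Sum: 363 + 1105 = 1468
Midpoint: 1468 / 2 = 734 minutes
Convert: 734 / 60 = 12 hours, 14 minutes
Result: 12:14

12:14


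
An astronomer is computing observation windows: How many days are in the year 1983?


Year: 1983
Check leap year rules:
Divisible by 4? No
1983 is not a leap year
Days: 365

365


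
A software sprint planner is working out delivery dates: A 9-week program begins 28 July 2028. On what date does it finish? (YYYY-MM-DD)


Start: 2028-07-28
Weeks to add: 9
Convert to days: 9 x 7 = 63 days
Add 63 days to 2028-07-28
Result: 2028-09-29

2028-09-29


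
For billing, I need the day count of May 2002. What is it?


Month: May
Year: 2002
May is a 31-day month
Total: 31 days

31


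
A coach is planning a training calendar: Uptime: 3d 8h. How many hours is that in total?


Days: 3
Extra hours: 8
Hours per day: 24
Days to hours: 3 x 24 = 72
Total: 72 + 8 = 80

80


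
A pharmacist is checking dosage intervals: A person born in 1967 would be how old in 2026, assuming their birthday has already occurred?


Birth year: 1967
Current year: 2026
Age = current year - birth year
Age = 2026 - 1967 = 59

59


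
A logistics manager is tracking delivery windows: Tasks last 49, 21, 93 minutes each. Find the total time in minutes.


Durations: 49, 21, 93
Running sum: 49
+ 21 = 70
+ 93 = 163
Total duration: 163 minutes
That is 2 hours and 43 minutes

163


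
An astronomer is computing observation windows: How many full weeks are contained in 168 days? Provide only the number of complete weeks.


Total days: 168
Days per week: 7
Division: 168 / 7 = 24 remainder 0
Complete weeks: 24
Remaining days: 0

24


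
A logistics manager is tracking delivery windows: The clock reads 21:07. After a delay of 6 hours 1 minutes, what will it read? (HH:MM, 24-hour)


Start time: 21:07
Adding: 6 hours 1 minutes
Minutes: 7 + 1 = 8
Hours: 21 + 6 + 0 = 27
Hour wraparound: 27 mod 24 = 3
Result: 03:08

03:08


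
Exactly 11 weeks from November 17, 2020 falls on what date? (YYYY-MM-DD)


Start: 2020-11-17
Weeks to add: 11
Convert to days: 11 x 7 = 77 days
Add 77 days to 2020-11-17
Result: 2021-02-02

2021-02-02


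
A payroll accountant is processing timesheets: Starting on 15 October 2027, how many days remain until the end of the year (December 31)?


Start: October 15, 2027
End: December 31, 2027
Days left in October: 16
November: 30
December: 31
Sum of remaining months: 61
Total: 16 + 61 = 77

77


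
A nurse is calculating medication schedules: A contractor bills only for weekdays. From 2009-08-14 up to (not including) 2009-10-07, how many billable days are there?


Start: 2009-08-14 (Friday)
End (exclusive): 2009-10-07 (Wednesday)
Total calendar days: 54
Full weeks: 54 // 7 = 7 -> 35 weekdays
Remaining 5 days starting on Friday:
  Fri(w), Sat(-), Sun(-), Mon(w), Tue(w) -> 3 weekdays
Total business days: 35 + 3 = 38

38


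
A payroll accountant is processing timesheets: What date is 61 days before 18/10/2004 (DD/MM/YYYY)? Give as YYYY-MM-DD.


Start: 2004-10-18
Subtracting 61 days
Days already passed in October: 18
After going back through October: 43 more days to subtract
September 2004: 30 days, 13 remaining
August 2004 has 31 days, need 13
Result: 2004-08-18

2004-08-18


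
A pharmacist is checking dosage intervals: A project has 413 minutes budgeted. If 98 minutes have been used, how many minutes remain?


Total budget: 413 minutes
Time used: 98 minutes
Remaining: 413 - 98 = 315 minutes
Percent used: 23.7%
Percent remaining: 76.3%

315


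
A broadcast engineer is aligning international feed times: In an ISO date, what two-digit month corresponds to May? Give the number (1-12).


Calendar month order:
4. April
5. May <--
6. June
May is month number 5

5


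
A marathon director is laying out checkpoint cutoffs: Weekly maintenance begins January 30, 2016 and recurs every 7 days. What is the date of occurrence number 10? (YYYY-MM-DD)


First occurrence: 2016-01-30 (occurrence 1)
Each occurrence is 7 days after the previous.
Occurrence 10 is 9 weeks after the first.
9 weeks = 63 days
2016-01-30 + 63 days = 2016-04-02

2016-04-02


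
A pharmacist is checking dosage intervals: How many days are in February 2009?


Month: February
Year: 2009
2009 is not a leap year
February has 28 days
Total: 28 days

28


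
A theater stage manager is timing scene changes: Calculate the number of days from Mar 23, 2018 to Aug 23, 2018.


Start date: 2018-03-23
End date: 2018-08-23
Mar 2018: +9 days
Apr 2018: +30 days
May 2018: +31 days
... (3 more months)
Total: 153 days

153


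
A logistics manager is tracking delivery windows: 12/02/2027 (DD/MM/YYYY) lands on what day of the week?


Date: 2027-02-12
January 1, 2027 is a Friday
Day of year: 43
Offset from Jan 1: 42 days
42 mod 7 = 0
Result: Friday

Friday


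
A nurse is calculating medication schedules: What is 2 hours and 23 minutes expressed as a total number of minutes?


Hours: 2
Minutes: 23
Convert hours to minutes: 2 x 60 = 120
Add remaining minutes: 120 + 23 = 143

143


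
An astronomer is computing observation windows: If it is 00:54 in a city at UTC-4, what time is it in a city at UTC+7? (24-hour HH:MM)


Local time: 00:54 at UTC-4 (offset -4h)
Target zone: UTC+7 (offset 7h)
Difference: 7 - (-4) = 11 hours
Calculation: 0 + (11) = 11
Result: 11:54

11:54


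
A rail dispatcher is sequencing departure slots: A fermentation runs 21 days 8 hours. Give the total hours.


Days: 21
Extra hours: 8
Hours per day: 24
Days to hours: 21 x 24 = 504
Total: 504 + 8 = 512

512


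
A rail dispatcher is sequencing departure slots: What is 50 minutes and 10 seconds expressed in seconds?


Minutes: 50
Extra seconds: 10
Seconds per minute: 60
Minutes to seconds: 50 x 60 = 3000
Total: 3000 + 10 = 3010

3010


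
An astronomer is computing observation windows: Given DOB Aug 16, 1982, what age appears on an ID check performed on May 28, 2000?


Birth: 1982-08-16
Reference: 2000-05-28
Year difference: 2000 - 1982 = 18
Has birthday (08-16) occurred by 05-28? No
Birthday not yet reached this year -> subtract 1
Age in full years: 17

17


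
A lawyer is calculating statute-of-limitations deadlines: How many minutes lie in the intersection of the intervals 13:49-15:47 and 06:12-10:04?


Interval A: [829, 947] minutes from midnight
Interval B: [372, 604] minutes from midnight
Overlap start = max(829, 372) = 829
Overlap end = min(947, 604) = 604
End <= start, so the intervals do not overlap: 0 minutes

0


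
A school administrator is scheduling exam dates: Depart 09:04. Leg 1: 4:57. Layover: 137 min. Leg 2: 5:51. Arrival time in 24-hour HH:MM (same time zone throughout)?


Depart: 09:04
Leg 1: +297 min -> 14:01
Layover: +137 min -> 16:18
Leg 2: +351 min -> 22:09
Total travel: 785 minutes = 13h 5m
Arrival: 22:09

22:09


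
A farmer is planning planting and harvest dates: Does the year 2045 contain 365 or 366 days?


Year: 2045
Check leap year rules:
Divisible by 4? No
2045 is not a leap year
Days: 365

365


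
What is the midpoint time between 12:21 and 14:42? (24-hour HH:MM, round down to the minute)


Start time: 12:21 = 741 minutes from midnight
End time: 14:42 = 882 minutes from midnight
Sum: 741 + 882 = 1623
Midpoint: 1623 / 2 = 811 minutes
Convert: 811 / 60 = 13 hours, 31 minutes
Result: 13:31

13:31


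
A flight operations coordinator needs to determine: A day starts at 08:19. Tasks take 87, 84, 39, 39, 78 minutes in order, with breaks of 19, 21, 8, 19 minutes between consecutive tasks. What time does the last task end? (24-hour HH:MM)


Start: 08:19 = 499 min from midnight
  after task 1 (87 min): 09:46
  after break (19 min): 10:05
  after task 2 (84 min): 11:29
  after break (21 min): 11:50
  after task 3 (39 min): 12:29
  after break (8 min): 12:37
  after task 4 (39 min): 13:16
  after break (19 min): 13:35
  after task 5 (78 min): 14:53
Total elapsed: 394 minutes
End time: 14:53

14:53


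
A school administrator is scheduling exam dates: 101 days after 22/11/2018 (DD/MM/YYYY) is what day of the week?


Start: 2018-11-22 (Thursday)
Step 1 - find target date: add 101 days
  2018-11-22 + 101 days = 2019-03-03
Step 2 - day of week:
  101 mod 7 = 3
  Thursday + 3 days -> Sunday
Result: Sunday (2019-03-03)

Sunday


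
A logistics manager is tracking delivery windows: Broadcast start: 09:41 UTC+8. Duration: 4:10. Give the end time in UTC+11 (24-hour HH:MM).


Start: 09:41 in UTC+8
Step 1 - add duration:
  minutes: 41 + 10 = 51
  hours: 9 + 4 + 0 = 13
  end in UTC+8: 13:51
Step 2 - convert UTC+8 -> UTC+11:
  offset difference: 11 - (8) = 3 hours
  13 + (3) = 16 -> mod 24 = 16
Result: 16:51 in UTC+11

16:51


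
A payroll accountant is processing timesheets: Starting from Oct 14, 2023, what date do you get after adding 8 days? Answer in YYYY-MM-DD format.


Start: 2023-10-14
Adding 8 days
Days remaining in October: 17
Result: 2023-10-22

2023-10-22


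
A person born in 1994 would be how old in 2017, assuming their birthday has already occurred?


Birth year: 1994
Current year: 2017
Age = current year - birth year
Age = 2017 - 1994 = 23

23


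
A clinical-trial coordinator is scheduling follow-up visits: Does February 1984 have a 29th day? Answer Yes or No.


Year: 1984
Divisible by 4? 1984 / 4 = 496.0 -> Yes
Divisible by 100? 1984 / 100 = 19.84 -> No
Divisible by 4 but not 100, so it IS a leap year

Yes


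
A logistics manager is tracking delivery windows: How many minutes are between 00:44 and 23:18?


Start time: 00:44 = 44 minutes from midnight
End time: 23:18 = 1398 minutes from midnight
Difference: 1398 - 44 = 1354 minutes
That is 22 hours and 34 minutes

1354


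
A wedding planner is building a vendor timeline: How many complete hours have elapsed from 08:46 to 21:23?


Start: 08:46
End: 21:23
Hour difference: 21 - 8 = 13 hours
Minute difference: 23 - 46 = -23 minutes
Total minutes: 757
Complete hours: 757 / 60 = 12 (remainder 37)

12


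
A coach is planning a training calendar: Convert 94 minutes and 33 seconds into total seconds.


Minutes: 94
Seconds: 33
Convert minutes to seconds: 94 x 60 = 5640
Add remaining seconds: 5640 + 33 = 5673

5673


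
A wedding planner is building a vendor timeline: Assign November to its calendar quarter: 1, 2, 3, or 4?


Month: November (month 11)
Q1: January-March (months 1-3)
Q2: April-June (months 4-6)
Q3: July-September (months 7-9)
Q4: October-December (months 10-12)
Month 11 falls in Q4

4


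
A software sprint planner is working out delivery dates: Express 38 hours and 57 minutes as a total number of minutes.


Hours: 38
Extra minutes: 57
Minutes per hour: 60
Hours to minutes: 38 x 60 = 2280
Total: 2280 + 57 = 2337

2337


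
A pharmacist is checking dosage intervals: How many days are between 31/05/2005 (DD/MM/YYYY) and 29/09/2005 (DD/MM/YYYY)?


Start date: 2005-05-31
End date: 2005-09-29
May 2005: +1 days
Jun 2005: +30 days
Jul 2005: +31 days
Aug 2005: +31 days
Sep 2005: +28 days
Total: 121 days

121


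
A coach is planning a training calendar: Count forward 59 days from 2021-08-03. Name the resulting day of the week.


Start: 2021-08-03 (Tuesday)
Step 1 - find target date: add 59 days
  2021-08-03 + 59 days = 2021-10-01
Step 2 - day of week:
  59 mod 7 = 3
  Tuesday + 3 days -> Friday
Result: Friday (2021-10-01)

Friday


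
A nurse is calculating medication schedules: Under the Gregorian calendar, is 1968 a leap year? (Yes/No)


Year: 1968
Divisible by 4? 1968 / 4 = 492.0 -> Yes
Divisible by 100? 1968 / 100 = 19.68 -> No
Divisible by 4 but not 100, so it IS a leap year

Yes


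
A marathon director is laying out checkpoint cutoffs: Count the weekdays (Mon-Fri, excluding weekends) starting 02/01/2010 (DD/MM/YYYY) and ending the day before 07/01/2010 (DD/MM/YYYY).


Start: 2010-01-02 (Saturday)
End (exclusive): 2010-01-07 (Thursday)
Total calendar days: 5
Full weeks: 5 // 7 = 0 -> 0 weekdays
Remaining 5 days starting on Saturday:
  Sat(-), Sun(-), Mon(w), Tue(w), Wed(w) -> 3 weekdays
Total business days: 0 + 3 = 3

3


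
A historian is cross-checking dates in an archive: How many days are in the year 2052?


Year: 2052
Check leap year rules:
Divisible by 4? Yes
Divisible by 100? No
2052 is a leap year
Days: 366

366


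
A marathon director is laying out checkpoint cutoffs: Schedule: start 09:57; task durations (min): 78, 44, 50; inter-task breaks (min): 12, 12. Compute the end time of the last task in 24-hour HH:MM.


Start: 09:57 = 597 min from midnight
  after task 1 (78 min): 11:15
  after break (12 min): 11:27
  after task 2 (44 min): 12:11
  after break (12 min): 12:23
  after task 3 (50 min): 13:13
Total elapsed: 196 minutes
End time: 13:13

13:13


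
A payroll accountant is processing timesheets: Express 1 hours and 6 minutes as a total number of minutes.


Hours: 1
Extra minutes: 6
Minutes per hour: 60
Hours to minutes: 1 x 60 = 60
Total: 60 + 6 = 66

66


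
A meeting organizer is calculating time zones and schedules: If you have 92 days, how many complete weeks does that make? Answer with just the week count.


Total days: 92
Days per week: 7
Division: 92 / 7 = 13 remainder 1
Complete weeks: 13
Remaining days: 1

13


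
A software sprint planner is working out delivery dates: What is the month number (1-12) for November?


Calendar month order:
10. October
11. November <--
12. December
November is month number 11

11


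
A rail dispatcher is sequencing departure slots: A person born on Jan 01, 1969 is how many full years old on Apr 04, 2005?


Birth: 1969-01-01
Reference: 2005-04-04
Year difference: 2005 - 1969 = 36
Has birthday (01-01) occurred by 04-04? Yes
Age in full years: 36

36


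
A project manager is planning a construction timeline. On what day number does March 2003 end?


Month: March
Year: 2003
March is a 31-day month
Total: 31 days

31


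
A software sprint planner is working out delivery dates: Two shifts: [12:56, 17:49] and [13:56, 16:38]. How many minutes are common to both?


Interval A: [776, 1069] minutes from midnight
Interval B: [836, 998] minutes from midnight
Overlap start = max(776, 836) = 836
Overlap end = min(1069, 998) = 998
Overlap = 998 - 836 = 162 minutes

162


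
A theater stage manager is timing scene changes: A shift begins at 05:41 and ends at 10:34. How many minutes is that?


Start time: 05:41 = 341 minutes from midnight
End time: 10:34 = 634 minutes from midnight
Difference: 634 - 341 = 293 minutes
That is 4 hours and 53 minutes

293


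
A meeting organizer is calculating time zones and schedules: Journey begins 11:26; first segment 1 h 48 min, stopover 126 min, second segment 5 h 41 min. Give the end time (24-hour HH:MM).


Depart: 11:26
Leg 1: +108 min -> 13:14
Layover: +126 min -> 15:20
Leg 2: +341 min -> 21:01
Total travel: 575 minutes = 9h 35m
Arrival: 21:01

21:01


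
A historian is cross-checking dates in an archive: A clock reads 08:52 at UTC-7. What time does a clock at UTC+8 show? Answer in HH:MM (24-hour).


Local time: 08:52 at UTC-7 (offset -7h)
Target zone: UTC+8 (offset 8h)
Difference: 8 - (-7) = 15 hours
Calculation: 8 + (15) = 23
Result: 23:52

23:52


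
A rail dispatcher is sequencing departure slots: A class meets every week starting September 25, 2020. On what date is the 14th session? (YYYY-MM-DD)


First occurrence: 2020-09-25 (occurrence 1)
Each occurrence is 7 days after the previous.
Occurrence 14 is 13 weeks after the first.
13 weeks = 91 days
2020-09-25 + 91 days = 2020-12-25

2020-12-25


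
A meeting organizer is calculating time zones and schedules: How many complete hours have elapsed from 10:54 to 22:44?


Start: 10:54
End: 22:44
Hour difference: 22 - 10 = 12 hours
Minute difference: 44 - 54 = -10 minutes
Total minutes: 710
Complete hours: 710 / 60 = 11 (remainder 50)

11


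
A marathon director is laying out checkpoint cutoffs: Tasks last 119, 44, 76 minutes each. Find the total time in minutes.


Durations: 119, 44, 76
Running sum: 119
+ 44 = 163
+ 76 = 239
Total duration: 239 minutes
That is 3 hours and 59 minutes

239


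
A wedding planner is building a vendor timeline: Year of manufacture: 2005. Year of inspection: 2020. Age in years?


Birth year: 2005
Current year: 2020
Age = current year - birth year
Age = 2020 - 2005 = 15

15


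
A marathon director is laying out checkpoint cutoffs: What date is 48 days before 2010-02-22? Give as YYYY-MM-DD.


Start: 2010-02-22
Subtracting 48 days
Days already passed in February: 22
After going back through February: 26 more days to subtract
January 2010 has 31 days, need 26
Result: 2010-01-05

2010-01-05


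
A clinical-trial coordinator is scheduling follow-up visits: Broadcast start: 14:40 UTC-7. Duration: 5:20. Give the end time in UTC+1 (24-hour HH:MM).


Start: 14:40 in UTC-7
Step 1 - add duration:
  minutes: 40 + 20 = 60 (carry 1h)
  hours: 14 + 5 + 1 = 20
  end in UTC-7: 20:00
Step 2 - convert UTC-7 -> UTC+1:
  offset difference: 1 - (-7) = 8 hours
  20 + (8) = 28 -> mod 24 = 4
Result: 04:00 in UTC+1

04:00


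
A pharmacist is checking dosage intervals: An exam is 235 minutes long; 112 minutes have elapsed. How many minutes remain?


Total budget: 235 minutes
Time used: 112 minutes
Remaining: 235 - 112 = 123 minutes
Percent used: 47.7%
Percent remaining: 52.3%

123


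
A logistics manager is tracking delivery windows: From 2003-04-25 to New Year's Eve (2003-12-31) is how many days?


Start: April 25, 2003
End: December 31, 2003
Days left in April: 5
May: 31
June: 30
July: 31
August: 31
... plus remaining months
Sum of remaining months: 245
Total: 5 + 245 = 250

250


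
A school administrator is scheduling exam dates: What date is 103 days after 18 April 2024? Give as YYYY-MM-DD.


Start: 2024-04-18
Adding 103 days
Days remaining in April: 12
After April: 91 days still to add
May 2024: 31 days, 60 remaining
June 2024: 30 days, 30 remaining
July 2024 has 31 days, need 30
Result: 2024-07-30

2024-07-30


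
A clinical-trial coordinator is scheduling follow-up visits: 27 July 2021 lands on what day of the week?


Date: 2021-07-27
January 1, 2021 is a Friday
Day of year: 208
Offset from Jan 1: 207 days
207 mod 7 = 4
Result: Tuesday

Tuesday


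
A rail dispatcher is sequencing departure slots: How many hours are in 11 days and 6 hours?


Days: 11
Extra hours: 6
Hours per day: 24
Days to hours: 11 x 24 = 264
Total: 264 + 6 = 270

270


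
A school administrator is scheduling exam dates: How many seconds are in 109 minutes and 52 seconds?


Minutes: 109
Extra seconds: 52
Seconds per minute: 60
Minutes to seconds: 109 x 60 = 6540
Total: 6540 + 52 = 6592

6592


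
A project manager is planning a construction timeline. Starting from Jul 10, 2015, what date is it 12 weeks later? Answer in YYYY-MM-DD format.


Start: 2015-07-10
Weeks to add: 12
Convert to days: 12 x 7 = 84 days
Add 84 days to 2015-07-10
Result: 2015-10-02

2015-10-02


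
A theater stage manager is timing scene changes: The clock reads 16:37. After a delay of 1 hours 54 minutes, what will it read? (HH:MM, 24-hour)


Start time: 16:37
Adding: 1 hours 54 minutes
Minutes: 37 + 54 = 91
Minute overflow: 91 >= 60, so carry 1 hour, minutes = 31
Hours: 16 + 1 + 1 = 18
Result: 18:31

18:31


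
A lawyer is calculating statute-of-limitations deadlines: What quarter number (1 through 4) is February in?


Month: February (month 2)
Q1: January-March (months 1-3)
Q2: April-June (months 4-6)
Q3: July-September (months 7-9)
Q4: October-December (months 10-12)
Month 2 falls in Q1

1


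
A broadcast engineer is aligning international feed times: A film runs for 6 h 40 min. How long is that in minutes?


Hours: 6
Minutes: 40
Convert hours to minutes: 6 x 60 = 360
Add remaining minutes: 360 + 40 = 400

400


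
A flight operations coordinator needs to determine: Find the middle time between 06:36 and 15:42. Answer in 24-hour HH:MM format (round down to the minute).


Start time: 06:36 = 396 minutes from midnight
End time: 15:42 = 942 minutes from midnight
Sum: 396 + 942 = 1338
Midpoint: 1338 / 2 = 669 minutes
Convert: 669 / 60 = 11 hours, 9 minutes
Result: 11:09

11:09


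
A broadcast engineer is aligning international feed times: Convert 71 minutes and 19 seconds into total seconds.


Minutes: 71
Seconds: 19
Convert minutes to seconds: 71 x 60 = 4260
Add remaining seconds: 4260 + 19 = 4279

4279


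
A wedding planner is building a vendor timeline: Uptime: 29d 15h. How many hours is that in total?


Days: 29
Extra hours: 15
Hours per day: 24
Days to hours: 29 x 24 = 696
Total: 696 + 15 = 711

711


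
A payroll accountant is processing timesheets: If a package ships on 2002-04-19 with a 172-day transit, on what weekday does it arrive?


Start: 2002-04-19 (Friday)
Step 1 - find target date: add 172 days
  2002-04-19 + 172 days = 2002-10-08
Step 2 - day of week:
  172 mod 7 = 4
  Friday + 4 days -> Tuesday
Result: Tuesday (2002-10-08)

Tuesday


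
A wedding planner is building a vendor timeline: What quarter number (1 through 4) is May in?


Month: May (month 5)
Q1: January-March (months 1-3)
Q2: April-June (months 4-6)
Q3: July-September (months 7-9)
Q4: October-December (months 10-12)
Month 5 falls in Q2

2


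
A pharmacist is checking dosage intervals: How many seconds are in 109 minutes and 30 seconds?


Minutes: 109
Extra seconds: 30
Seconds per minute: 60
Minutes to seconds: 109 x 60 = 6540
Total: 6540 + 30 = 6570

6570


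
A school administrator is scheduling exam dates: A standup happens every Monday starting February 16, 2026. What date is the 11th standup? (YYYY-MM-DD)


First occurrence: 2026-02-16 (occurrence 1)
Each occurrence is 7 days after the previous.
Occurrence 11 is 10 weeks after the first.
10 weeks = 70 days
2026-02-16 + 70 days = 2026-04-27

2026-04-27


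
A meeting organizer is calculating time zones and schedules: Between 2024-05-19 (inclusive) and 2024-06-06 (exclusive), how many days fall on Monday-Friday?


Start: 2024-05-19 (Sunday)
End (exclusive): 2024-06-06 (Thursday)
Total calendar days: 18
Full weeks: 18 // 7 = 2 -> 10 weekdays
Remaining 4 days starting on Sunday:
  Sun(-), Mon(w), Tue(w), Wed(w) -> 3 weekdays
Total business days: 10 + 3 = 13

13


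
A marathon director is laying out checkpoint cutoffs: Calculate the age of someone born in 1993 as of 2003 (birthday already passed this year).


Birth year: 1993
Current year: 2003
Age = current year - birth year
Age = 2003 - 1993 = 10

10


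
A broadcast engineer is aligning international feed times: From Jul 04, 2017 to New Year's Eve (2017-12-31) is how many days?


Start: July 04, 2017
End: December 31, 2017
Days left in July: 27
August: 31
September: 30
October: 31
November: 30
... plus remaining months
Sum of remaining months: 153
Total: 27 + 153 = 180

180


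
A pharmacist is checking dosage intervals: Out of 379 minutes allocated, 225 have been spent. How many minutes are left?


Total budget: 379 minutes
Time used: 225 minutes
Remaining: 379 - 225 = 154 minutes
Percent used: 59.4%
Percent remaining: 40.6%

154


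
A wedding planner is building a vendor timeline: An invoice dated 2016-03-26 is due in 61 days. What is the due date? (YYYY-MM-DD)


Start: 2016-03-26
Adding 61 days
Days remaining in March: 5
After March: 56 days still to add
April 2016: 30 days, 26 remaining
May 2016 has 31 days, need 26
Result: 2016-05-26

2016-05-26


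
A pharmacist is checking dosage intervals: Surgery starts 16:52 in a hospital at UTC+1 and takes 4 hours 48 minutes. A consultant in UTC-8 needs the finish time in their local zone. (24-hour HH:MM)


Start: 16:52 in UTC+1
Step 1 - add duration:
  minutes: 52 + 48 = 100 (carry 1h)
  hours: 16 + 4 + 1 = 21
  end in UTC+1: 21:40
Step 2 - convert UTC+1 -> UTC-8:
  offset difference: -8 - (1) = -9 hours
  21 + (-9) = 12 -> mod 24 = 12
Result: 12:40 in UTC-8

12:40


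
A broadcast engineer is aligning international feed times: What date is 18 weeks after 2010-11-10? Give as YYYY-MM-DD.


Start: 2010-11-10
Weeks to add: 18
Convert to days: 18 x 7 = 126 days
Add 126 days to 2010-11-10
Result: 2011-03-16

2011-03-16


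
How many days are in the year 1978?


Year: 1978
Check leap year rules:
Divisible by 4? No
1978 is not a leap year
Days: 365

365


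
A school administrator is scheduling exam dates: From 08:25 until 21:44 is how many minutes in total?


Start time: 08:25 = 505 minutes from midnight
End time: 21:44 = 1304 minutes from midnight
Difference: 1304 - 505 = 799 minutes
That is 13 hours and 19 minutes

799


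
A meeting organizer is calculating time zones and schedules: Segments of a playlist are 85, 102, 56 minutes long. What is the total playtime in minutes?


Durations: 85, 102, 56
Running sum: 85
+ 102 = 187
+ 56 = 243
Total duration: 243 minutes
That is 4 hours and 3 minutes

243


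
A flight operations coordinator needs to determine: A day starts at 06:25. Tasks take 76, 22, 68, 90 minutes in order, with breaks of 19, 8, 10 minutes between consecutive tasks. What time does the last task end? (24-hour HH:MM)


Start: 06:25 = 385 min from midnight
  after task 1 (76 min): 07:41
  after break (19 min): 08:00
  after task 2 (22 min): 08:22
  after break (8 min): 08:30
  after task 3 (68 min): 09:38
  after break (10 min): 09:48
  after task 4 (90 min): 11:18
Total elapsed: 293 minutes
End time: 11:18

11:18


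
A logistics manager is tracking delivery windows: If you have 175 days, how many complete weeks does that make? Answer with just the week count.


Total days: 175
Days per week: 7
Division: 175 / 7 = 25 remainder 0
Complete weeks: 25
Remaining days: 0

25


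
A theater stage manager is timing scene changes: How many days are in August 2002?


Month: August
Year: 2002
August is a 31-day month
Total: 31 days

31


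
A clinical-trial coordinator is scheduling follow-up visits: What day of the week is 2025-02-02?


Date: 2025-02-02
January 1, 2025 is a Wednesday
Day of year: 33
Offset from Jan 1: 32 days
32 mod 7 = 4
Result: Sunday

Sunday


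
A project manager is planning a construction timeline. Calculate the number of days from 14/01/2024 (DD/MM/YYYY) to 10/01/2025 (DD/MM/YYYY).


Start date: 2024-01-14
End date: 2025-01-10
Jan 2024: +18 days
Feb 2024: +29 days
Mar 2024: +31 days
... (10 more months)
Total: 362 days

362
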